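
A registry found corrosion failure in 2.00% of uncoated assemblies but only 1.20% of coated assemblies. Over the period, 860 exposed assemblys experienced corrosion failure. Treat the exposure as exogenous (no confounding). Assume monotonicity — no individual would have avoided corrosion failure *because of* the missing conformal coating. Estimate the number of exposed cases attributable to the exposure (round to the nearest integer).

about 344 cases

p₁ = 0.02, p₀ = 0.012.
PN = (p₁ − p₀)/p₁ = (0.02 − 0.012) / 0.02 ≈ 0.40000.
Attributable cases ≈ PN × (exposed cases) = 0.40000 × 860 ≈ 344.00.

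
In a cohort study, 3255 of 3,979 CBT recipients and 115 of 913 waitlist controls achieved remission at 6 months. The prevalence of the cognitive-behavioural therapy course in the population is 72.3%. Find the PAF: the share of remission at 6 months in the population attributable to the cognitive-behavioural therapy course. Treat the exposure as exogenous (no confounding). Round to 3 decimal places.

PAF ≈ 0.799

p₁ = P(outcome | exposed) = 3255/3979 = 0.81804
p₀ = P(outcome | unexposed) = 115/913 = 0.12596
Overall risk P(Y=1) = π·p₁ + (1−π)·p₀ = 0.723×0.81804 + 0.277×0.12596 = 0.62634.
Under exogeneity, PAF = [P(Y=1) − p₀] / P(Y=1).
PAF = (0.62634 − 0.12596) / 0.62634 ≈ 0.7989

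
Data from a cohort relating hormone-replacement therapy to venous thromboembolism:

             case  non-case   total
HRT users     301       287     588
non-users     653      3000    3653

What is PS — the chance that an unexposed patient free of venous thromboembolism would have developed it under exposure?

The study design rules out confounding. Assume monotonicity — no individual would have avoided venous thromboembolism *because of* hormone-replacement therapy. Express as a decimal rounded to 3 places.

p₁ = P(outcome | exposed) = 301/588 = 0.5119
p₀ = P(outcome | unexposed) = 653/3653 = 0.17876
Under exogeneity and monotonicity, PS = (p₁ − p₀)/(1 − p₀).
PS = (0.5119 − 0.17876) / 0.82124 ≈ 0.4057

PS ≈ 0.406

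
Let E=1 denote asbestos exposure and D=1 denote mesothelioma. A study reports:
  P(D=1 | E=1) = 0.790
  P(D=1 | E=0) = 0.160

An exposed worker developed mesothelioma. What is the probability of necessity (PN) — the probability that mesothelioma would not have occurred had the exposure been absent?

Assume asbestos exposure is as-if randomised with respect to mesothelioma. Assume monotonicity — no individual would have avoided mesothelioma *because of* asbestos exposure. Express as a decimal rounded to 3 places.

PN ≈ 0.797

Let p₁ = 0.79, p₀ = 0.16.
Under exogeneity and monotonicity, PN = (p₁ − p₀) / p₁.
PN = (0.79 − 0.16) / 0.79 = 0.63 / 0.79 ≈ 0.7975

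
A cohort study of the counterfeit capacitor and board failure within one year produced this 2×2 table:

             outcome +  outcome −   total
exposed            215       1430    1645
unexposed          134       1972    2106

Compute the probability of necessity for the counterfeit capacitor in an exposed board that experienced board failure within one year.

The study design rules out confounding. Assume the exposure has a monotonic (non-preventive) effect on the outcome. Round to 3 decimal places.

PN ≈ 0.513

p₁ = P(outcome | exposed) = 215/1645 = 0.1307
p₀ = P(outcome | unexposed) = 134/2106 = 0.063628
Under exogeneity and monotonicity, PN = (p₁ − p₀) / p₁.
PN = (0.1307 − 0.063628) / 0.1307 = 0.067071 / 0.1307 ≈ 0.5132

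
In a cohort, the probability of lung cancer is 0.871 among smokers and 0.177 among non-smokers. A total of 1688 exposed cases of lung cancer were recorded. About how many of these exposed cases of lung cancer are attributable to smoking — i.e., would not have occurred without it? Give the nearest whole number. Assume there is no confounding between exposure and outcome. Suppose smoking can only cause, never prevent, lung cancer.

about 1345 cases

Let p₁ = 0.871, p₀ = 0.177.
PN = (p₁ − p₀)/p₁ = (0.871 − 0.177) / 0.871 ≈ 0.79679.
Attributable cases ≈ PN × (exposed cases) = 0.79679 × 1688 ≈ 1344.97.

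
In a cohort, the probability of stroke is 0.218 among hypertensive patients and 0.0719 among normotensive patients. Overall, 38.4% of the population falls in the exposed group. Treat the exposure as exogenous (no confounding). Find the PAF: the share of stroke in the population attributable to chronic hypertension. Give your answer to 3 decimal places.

PAF ≈ 0.438

Let p₁ = 0.218, p₀ = 0.0719.
Overall risk P(Y=1) = π·p₁ + (1−π)·p₀ = 0.384×0.218 + 0.616×0.0719 = 0.128.
Under exogeneity, PAF = [P(Y=1) − p₀] / P(Y=1).
PAF = (0.128 − 0.0719) / 0.128 ≈ 0.4383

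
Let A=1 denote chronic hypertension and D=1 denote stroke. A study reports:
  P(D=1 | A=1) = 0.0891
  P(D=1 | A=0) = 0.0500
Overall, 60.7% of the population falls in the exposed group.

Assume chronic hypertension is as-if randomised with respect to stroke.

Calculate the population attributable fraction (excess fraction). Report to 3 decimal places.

Let p₁ = 0.0891, p₀ = 0.05.
Overall risk P(Y=1) = π·p₁ + (1−π)·p₀ = 0.607×0.0891 + 0.393×0.05 = 0.073734.
Under exogeneity, PAF = [P(Y=1) − p₀] / P(Y=1).
PAF = (0.073734 − 0.05) / 0.073734 ≈ 0.3219

PAF ≈ 0.322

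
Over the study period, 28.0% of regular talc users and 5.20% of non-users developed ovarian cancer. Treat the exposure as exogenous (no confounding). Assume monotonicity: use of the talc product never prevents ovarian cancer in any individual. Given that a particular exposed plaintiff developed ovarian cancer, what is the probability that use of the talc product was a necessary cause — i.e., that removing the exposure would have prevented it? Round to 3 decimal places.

p₁ = 0.28, p₀ = 0.052.
Under exogeneity and monotonicity, PN = (p₁ − p₀) / p₁.
PN = (0.28 − 0.052) / 0.28 = 0.228 / 0.28 ≈ 0.8143

PN ≈ 0.814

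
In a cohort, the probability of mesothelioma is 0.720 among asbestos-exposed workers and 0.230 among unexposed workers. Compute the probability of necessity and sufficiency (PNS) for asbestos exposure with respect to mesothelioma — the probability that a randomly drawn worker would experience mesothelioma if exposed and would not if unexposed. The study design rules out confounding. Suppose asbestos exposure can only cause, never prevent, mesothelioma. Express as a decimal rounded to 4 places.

PNS ≈ 0.4900

Let p₁ = 0.72, p₀ = 0.23.
Under exogeneity and monotonicity, PNS = p₁ − p₀.
PNS = 0.72 − 0.23 = 0.49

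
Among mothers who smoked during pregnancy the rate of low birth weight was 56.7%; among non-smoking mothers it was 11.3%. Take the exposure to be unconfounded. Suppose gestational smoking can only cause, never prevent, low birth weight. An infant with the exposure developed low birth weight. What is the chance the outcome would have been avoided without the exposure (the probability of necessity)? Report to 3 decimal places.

p₁ = 0.567, p₀ = 0.113.
Under exogeneity and monotonicity, PN = (p₁ − p₀) / p₁.
PN = (0.567 − 0.113) / 0.567 = 0.454 / 0.567 ≈ 0.8007

PN ≈ 0.801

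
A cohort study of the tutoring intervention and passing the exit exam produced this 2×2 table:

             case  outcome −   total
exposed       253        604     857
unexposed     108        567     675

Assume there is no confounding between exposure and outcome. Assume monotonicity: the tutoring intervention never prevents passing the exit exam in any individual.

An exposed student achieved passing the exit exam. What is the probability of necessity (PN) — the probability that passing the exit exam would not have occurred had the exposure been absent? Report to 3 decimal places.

PN ≈ 0.458

p₁ = P(outcome | exposed) = 253/857 = 0.29522
p₀ = P(outcome | unexposed) = 108/675 = 0.16
Under exogeneity and monotonicity, PN = (p₁ − p₀) / p₁.
PN = (0.29522 − 0.16) / 0.29522 = 0.13522 / 0.29522 ≈ 0.4580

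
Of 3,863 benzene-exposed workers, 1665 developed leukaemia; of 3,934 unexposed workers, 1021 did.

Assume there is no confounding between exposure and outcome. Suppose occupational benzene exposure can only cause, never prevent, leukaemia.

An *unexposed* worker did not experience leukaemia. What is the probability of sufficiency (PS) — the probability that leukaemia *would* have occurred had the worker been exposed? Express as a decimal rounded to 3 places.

p₁ = P(outcome | exposed) = 1665/3863 = 0.43101
p₀ = P(outcome | unexposed) = 1021/3934 = 0.25953
Under exogeneity and monotonicity, PS = (p₁ − p₀) / (1 − p₀).
PS = (0.43101 − 0.25953) / (1 − 0.25953) = 0.17148 / 0.74047 ≈ 0.2316

PS ≈ 0.232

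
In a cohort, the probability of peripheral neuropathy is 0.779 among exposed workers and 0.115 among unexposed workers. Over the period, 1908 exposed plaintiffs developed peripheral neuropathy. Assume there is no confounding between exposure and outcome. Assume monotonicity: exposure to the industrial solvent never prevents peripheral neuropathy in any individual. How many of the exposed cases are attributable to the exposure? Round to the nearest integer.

Let p₁ = 0.779, p₀ = 0.115.
PN = (p₁ − p₀)/p₁ = (0.779 − 0.115) / 0.779 ≈ 0.85237.
Attributable cases ≈ PN × (exposed cases) = 0.85237 × 1908 ≈ 1626.33.

about 1626 cases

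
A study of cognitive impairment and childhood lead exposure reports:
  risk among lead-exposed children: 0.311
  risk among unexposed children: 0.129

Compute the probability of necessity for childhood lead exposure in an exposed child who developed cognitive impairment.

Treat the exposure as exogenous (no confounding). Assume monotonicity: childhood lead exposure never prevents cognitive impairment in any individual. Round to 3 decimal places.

PN ≈ 0.585

Let p₁ = 0.311, p₀ = 0.129.
Under exogeneity and monotonicity, PN = (p₁ − p₀) / p₁.
PN = (0.311 − 0.129) / 0.311 = 0.182 / 0.311 ≈ 0.5852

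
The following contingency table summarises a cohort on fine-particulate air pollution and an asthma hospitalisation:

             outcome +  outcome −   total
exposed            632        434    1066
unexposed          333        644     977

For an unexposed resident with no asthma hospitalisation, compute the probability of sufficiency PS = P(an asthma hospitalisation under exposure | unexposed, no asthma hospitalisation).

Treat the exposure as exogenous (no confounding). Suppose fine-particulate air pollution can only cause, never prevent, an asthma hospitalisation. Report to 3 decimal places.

p₁ = P(outcome | exposed) = 632/1066 = 0.59287
p₀ = P(outcome | unexposed) = 333/977 = 0.34084
Under exogeneity and monotonicity, PS = (p₁ − p₀) / (1 − p₀).
PS = (0.59287 − 0.34084) / (1 − 0.34084) = 0.25203 / 0.65916 ≈ 0.3824

PS ≈ 0.382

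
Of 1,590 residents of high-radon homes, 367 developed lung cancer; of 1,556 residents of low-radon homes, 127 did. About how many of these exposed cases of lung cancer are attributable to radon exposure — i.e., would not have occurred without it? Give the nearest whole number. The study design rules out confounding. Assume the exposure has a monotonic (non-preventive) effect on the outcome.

p₁ = P(outcome | exposed) = 367/1590 = 0.23082
p₀ = P(outcome | unexposed) = 127/1556 = 0.08162
PN = (p₁ − p₀)/p₁ = (0.23082 − 0.08162) / 0.23082 ≈ 0.64639.
Attributable cases ≈ PN × (exposed cases) = 0.64639 × 367 ≈ 237.22.

about 237 cases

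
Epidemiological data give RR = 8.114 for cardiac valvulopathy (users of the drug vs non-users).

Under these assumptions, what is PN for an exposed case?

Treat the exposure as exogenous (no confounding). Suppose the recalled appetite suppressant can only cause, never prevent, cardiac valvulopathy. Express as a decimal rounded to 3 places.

Under exogeneity and monotonicity, PN = (RR − 1) / RR = 1 − 1/RR.
PN = (8.114 − 1) / 8.114 = 7.114 / 8.114 ≈ 0.8768

PN ≈ 0.877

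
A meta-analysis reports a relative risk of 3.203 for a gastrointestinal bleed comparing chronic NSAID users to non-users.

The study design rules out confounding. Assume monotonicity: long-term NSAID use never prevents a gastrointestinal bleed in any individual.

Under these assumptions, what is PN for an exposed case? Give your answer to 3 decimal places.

PN ≈ 0.688

Under exogeneity and monotonicity, PN = (RR − 1) / RR = 1 − 1/RR.
PN = (3.203 − 1) / 3.203 = 2.203 / 3.203 ≈ 0.6878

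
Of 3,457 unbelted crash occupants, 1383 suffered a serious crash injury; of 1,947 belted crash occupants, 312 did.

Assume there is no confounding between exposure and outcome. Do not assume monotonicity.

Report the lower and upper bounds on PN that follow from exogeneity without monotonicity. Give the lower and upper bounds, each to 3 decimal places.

0.599 ≤ PN ≤ 1.000

p₁ = P(outcome | exposed) = 1383/3457 = 0.40006
p₀ = P(outcome | unexposed) = 312/1947 = 0.16025
Under exogeneity alone the bounds on PN are max{0,(p₁−p₀)/p₁} ≤ PN ≤ min{1,(1−p₀)/p₁}.
  lower = (p₁ − p₀)/p₁ = 0.23981 / 0.40006 ≈ 0.5994
  upper = min{1, (1 − p₀)/p₁} = 0.83975 / 0.40006 ≈ 2.0991 → capped at 1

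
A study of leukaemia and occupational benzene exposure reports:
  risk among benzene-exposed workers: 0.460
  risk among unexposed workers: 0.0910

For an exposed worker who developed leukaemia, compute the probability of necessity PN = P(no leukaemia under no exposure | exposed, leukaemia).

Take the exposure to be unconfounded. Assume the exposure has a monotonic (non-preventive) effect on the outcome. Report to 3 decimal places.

Let p₁ = 0.46, p₀ = 0.091.
Under exogeneity and monotonicity, PN = (p₁ − p₀) / p₁.
PN = (0.46 − 0.091) / 0.46 = 0.369 / 0.46 ≈ 0.8022

PN ≈ 0.802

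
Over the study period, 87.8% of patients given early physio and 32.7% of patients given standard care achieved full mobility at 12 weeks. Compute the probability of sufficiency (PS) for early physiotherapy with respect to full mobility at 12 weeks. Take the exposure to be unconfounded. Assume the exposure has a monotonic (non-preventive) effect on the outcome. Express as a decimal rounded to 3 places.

p₁ = 0.878, p₀ = 0.327.
Under exogeneity and monotonicity, PS = (p₁ − p₀) / (1 − p₀).
PS = (0.878 − 0.327) / (1 − 0.327) = 0.551 / 0.673 ≈ 0.8187

PS ≈ 0.819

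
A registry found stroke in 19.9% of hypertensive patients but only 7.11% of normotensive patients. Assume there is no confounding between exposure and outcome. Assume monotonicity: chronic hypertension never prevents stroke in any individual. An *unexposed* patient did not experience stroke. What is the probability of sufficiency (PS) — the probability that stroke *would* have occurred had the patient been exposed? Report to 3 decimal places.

PS ≈ 0.138

p₁ = 0.199, p₀ = 0.0711.
Under exogeneity and monotonicity, PS = (p₁ − p₀) / (1 − p₀).
PS = (0.199 − 0.0711) / (1 − 0.0711) = 0.1279 / 0.9289 ≈ 0.1377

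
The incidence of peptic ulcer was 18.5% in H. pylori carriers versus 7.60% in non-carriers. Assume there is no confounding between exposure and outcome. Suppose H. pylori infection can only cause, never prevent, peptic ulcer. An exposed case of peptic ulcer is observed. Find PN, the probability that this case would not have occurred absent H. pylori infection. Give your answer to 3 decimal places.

PN ≈ 0.589

p₁ = 0.185, p₀ = 0.076.
Under exogeneity and monotonicity, PN = (p₁ − p₀) / p₁.
PN = (0.185 − 0.076) / 0.185 = 0.109 / 0.185 ≈ 0.5892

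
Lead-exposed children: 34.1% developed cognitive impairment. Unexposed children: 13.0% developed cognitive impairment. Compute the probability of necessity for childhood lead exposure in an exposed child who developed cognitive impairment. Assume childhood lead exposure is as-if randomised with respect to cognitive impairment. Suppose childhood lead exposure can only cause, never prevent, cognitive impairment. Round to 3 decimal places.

p₁ = 0.341, p₀ = 0.13.
Under exogeneity and monotonicity, PN = (p₁ − p₀) / p₁.
PN = (0.341 − 0.13) / 0.341 = 0.211 / 0.341 ≈ 0.6188

PN ≈ 0.619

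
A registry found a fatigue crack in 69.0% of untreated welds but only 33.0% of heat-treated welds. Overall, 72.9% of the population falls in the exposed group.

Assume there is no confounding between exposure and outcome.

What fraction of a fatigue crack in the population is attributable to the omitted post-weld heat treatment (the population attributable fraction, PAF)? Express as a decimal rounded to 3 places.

p₁ = 0.69, p₀ = 0.33.
Overall risk P(Y=1) = π·p₁ + (1−π)·p₀ = 0.729×0.69 + 0.271×0.33 = 0.59244.
Under exogeneity, PAF = [P(Y=1) − p₀] / P(Y=1).
PAF = (0.59244 − 0.33) / 0.59244 ≈ 0.4430

PAF ≈ 0.443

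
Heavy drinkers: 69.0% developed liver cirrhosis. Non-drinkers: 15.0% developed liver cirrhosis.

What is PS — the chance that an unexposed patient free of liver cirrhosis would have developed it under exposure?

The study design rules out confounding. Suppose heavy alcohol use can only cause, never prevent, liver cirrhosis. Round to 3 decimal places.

PS ≈ 0.635

p₁ = 0.69, p₀ = 0.15.
Under exogeneity and monotonicity, PS = (p₁ − p₀) / (1 − p₀).
PS = (0.69 − 0.15) / (1 − 0.15) = 0.54 / 0.85 ≈ 0.6353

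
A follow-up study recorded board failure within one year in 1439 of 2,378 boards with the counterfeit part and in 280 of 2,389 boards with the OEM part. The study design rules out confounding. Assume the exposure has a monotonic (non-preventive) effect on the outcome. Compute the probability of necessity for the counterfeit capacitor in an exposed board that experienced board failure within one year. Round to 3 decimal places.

p₁ = P(outcome | exposed) = 1439/2378 = 0.60513
p₀ = P(outcome | unexposed) = 280/2389 = 0.1172
Under exogeneity and monotonicity, PN = (p₁ − p₀) / p₁.
PN = (0.60513 − 0.1172) / 0.60513 = 0.48793 / 0.60513 ≈ 0.8063

PN ≈ 0.806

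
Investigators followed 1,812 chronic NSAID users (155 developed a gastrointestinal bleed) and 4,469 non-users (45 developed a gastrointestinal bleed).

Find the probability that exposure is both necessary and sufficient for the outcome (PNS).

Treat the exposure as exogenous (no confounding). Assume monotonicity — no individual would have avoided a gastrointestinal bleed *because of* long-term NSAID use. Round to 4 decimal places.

p₁ = P(outcome | exposed) = 155/1812 = 0.085541
p₀ = P(outcome | unexposed) = 45/4469 = 0.010069
Under exogeneity and monotonicity, PNS = p₁ − p₀.
PNS = 0.085541 − 0.010069 = 0.075471

PNS ≈ 0.0755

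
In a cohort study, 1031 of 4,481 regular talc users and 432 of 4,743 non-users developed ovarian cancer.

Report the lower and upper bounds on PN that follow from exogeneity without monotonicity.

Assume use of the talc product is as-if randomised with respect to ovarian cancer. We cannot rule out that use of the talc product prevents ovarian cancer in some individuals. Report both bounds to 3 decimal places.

p₁ = P(outcome | exposed) = 1031/4481 = 0.23008
p₀ = P(outcome | unexposed) = 432/4743 = 0.091082
Under exogeneity alone the bounds on PN are max{0,(p₁−p₀)/p₁} ≤ PN ≤ min{1,(1−p₀)/p₁}.
  lower = (p₁ − p₀)/p₁ = 0.139 / 0.23008 ≈ 0.6041
  upper = min{1, (1 − p₀)/p₁} = 0.90892 / 0.23008 ≈ 3.9504 → capped at 1

0.604 ≤ PN ≤ 1.000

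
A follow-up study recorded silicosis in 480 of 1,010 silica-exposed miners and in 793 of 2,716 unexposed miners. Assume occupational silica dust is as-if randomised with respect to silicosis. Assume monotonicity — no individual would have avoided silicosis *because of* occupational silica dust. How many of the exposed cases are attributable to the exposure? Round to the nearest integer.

about 185 cases

p₁ = P(outcome | exposed) = 480/1010 = 0.47525
p₀ = P(outcome | unexposed) = 793/2716 = 0.29197
PN = (p₁ − p₀)/p₁ = (0.47525 − 0.29197) / 0.47525 ≈ 0.38564.
Attributable cases ≈ PN × (exposed cases) = 0.38564 × 480 ≈ 185.11.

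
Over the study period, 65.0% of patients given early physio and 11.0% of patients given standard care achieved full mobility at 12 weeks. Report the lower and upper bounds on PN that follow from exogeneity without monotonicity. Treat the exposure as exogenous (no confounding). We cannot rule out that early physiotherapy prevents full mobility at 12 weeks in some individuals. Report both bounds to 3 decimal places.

0.831 ≤ PN ≤ 1.000

p₁ = 0.65, p₀ = 0.11.
Under exogeneity alone the bounds on PN are max{0,(p₁−p₀)/p₁} ≤ PN ≤ min{1,(1−p₀)/p₁}.
  lower = (p₁ − p₀)/p₁ = 0.54 / 0.65 ≈ 0.8308
  upper = min{1, (1 − p₀)/p₁} = 0.89 / 0.65 ≈ 1.3692 → capped at 1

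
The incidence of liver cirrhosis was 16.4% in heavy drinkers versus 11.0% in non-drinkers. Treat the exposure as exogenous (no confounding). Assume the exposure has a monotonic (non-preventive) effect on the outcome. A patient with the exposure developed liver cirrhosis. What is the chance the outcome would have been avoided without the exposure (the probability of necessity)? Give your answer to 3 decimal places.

PN ≈ 0.329

p₁ = 0.164, p₀ = 0.11.
Under exogeneity and monotonicity, PN = (p₁ − p₀) / p₁.
PN = (0.164 − 0.11) / 0.164 = 0.054 / 0.164 ≈ 0.3293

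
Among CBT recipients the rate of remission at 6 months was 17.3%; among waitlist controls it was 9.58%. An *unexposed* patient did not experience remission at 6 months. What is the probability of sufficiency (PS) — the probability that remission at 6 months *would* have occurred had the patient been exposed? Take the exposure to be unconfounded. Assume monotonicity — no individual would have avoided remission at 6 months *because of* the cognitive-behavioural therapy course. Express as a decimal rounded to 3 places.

p₁ = 0.173, p₀ = 0.0958.
Under exogeneity and monotonicity, PS = (p₁ − p₀) / (1 − p₀).
PS = (0.173 − 0.0958) / (1 − 0.0958) = 0.0772 / 0.9042 ≈ 0.0854

PS ≈ 0.085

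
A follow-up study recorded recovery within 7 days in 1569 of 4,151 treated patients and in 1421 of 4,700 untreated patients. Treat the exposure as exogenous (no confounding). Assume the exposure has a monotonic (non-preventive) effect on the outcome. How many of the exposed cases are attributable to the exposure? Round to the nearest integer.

about 314 cases

p₁ = P(outcome | exposed) = 1569/4151 = 0.37798
p₀ = P(outcome | unexposed) = 1421/4700 = 0.30234
PN = (p₁ − p₀)/p₁ = (0.37798 − 0.30234) / 0.37798 ≈ 0.20012.
Attributable cases ≈ PN × (exposed cases) = 0.20012 × 1569 ≈ 313.98.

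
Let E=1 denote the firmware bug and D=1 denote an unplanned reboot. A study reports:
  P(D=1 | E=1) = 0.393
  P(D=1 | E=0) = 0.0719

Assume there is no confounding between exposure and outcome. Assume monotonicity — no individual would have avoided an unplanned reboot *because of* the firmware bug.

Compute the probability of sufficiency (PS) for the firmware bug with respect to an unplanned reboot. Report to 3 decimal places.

PS ≈ 0.346

Let p₁ = 0.393, p₀ = 0.0719.
Under exogeneity and monotonicity, PS = (p₁ − p₀) / (1 − p₀).
PS = (0.393 − 0.0719) / (1 − 0.0719) = 0.3211 / 0.9281 ≈ 0.3460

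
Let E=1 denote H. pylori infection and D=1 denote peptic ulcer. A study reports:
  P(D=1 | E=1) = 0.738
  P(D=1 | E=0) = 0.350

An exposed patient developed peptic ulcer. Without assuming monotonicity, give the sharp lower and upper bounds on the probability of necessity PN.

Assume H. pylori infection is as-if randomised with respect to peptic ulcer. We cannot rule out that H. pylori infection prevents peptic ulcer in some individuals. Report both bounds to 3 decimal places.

0.526 ≤ PN ≤ 0.881

Let p₁ = 0.738, p₀ = 0.35.
Under exogeneity alone the bounds on PN are max{0,(p₁−p₀)/p₁} ≤ PN ≤ min{1,(1−p₀)/p₁}.
  lower = (p₁ − p₀)/p₁ = 0.388 / 0.738 ≈ 0.5257
  upper = min{1, (1 − p₀)/p₁} = 0.65 / 0.738 ≈ 0.8808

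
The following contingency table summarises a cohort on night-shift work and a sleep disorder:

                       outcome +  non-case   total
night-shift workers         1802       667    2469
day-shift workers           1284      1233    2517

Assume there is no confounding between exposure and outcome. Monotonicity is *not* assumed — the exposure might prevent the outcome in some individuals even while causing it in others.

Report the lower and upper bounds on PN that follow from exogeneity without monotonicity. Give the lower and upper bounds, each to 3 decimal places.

p₁ = P(outcome | exposed) = 1802/2469 = 0.72985
p₀ = P(outcome | unexposed) = 1284/2517 = 0.51013
Under exogeneity alone the bounds on PN are max{0,(p₁−p₀)/p₁} ≤ PN ≤ min{1,(1−p₀)/p₁}.
  lower = (p₁ − p₀)/p₁ = 0.21972 / 0.72985 ≈ 0.3010
  upper = min{1, (1 − p₀)/p₁} = 0.48987 / 0.72985 ≈ 0.6712

0.301 ≤ PN ≤ 0.671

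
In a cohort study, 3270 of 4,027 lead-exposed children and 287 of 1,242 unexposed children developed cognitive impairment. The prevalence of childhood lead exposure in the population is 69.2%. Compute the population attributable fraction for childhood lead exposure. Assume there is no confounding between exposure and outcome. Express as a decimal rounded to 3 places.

p₁ = P(outcome | exposed) = 3270/4027 = 0.81202
p₀ = P(outcome | unexposed) = 287/1242 = 0.23108
Overall risk P(Y=1) = π·p₁ + (1−π)·p₀ = 0.692×0.81202 + 0.308×0.23108 = 0.63309.
Under exogeneity, PAF = [P(Y=1) − p₀] / P(Y=1).
PAF = (0.63309 − 0.23108) / 0.63309 ≈ 0.6350

PAF ≈ 0.635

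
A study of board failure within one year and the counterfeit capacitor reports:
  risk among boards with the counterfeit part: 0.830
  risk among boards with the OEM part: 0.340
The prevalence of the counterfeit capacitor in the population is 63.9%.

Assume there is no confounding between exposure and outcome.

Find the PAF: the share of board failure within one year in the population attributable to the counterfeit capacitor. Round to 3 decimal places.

Let p₁ = 0.83, p₀ = 0.34.
Overall risk P(Y=1) = π·p₁ + (1−π)·p₀ = 0.639×0.83 + 0.361×0.34 = 0.65311.
Under exogeneity, PAF = [P(Y=1) − p₀] / P(Y=1).
PAF = (0.65311 − 0.34) / 0.65311 ≈ 0.4794

PAF ≈ 0.479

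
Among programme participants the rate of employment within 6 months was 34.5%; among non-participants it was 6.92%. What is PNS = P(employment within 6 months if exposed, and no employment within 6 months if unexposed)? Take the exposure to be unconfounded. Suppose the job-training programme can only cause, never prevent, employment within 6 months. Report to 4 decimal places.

PNS ≈ 0.2758

p₁ = 0.345, p₀ = 0.0692.
Under exogeneity and monotonicity, PNS = p₁ − p₀.
PNS = 0.345 − 0.0692 = 0.2758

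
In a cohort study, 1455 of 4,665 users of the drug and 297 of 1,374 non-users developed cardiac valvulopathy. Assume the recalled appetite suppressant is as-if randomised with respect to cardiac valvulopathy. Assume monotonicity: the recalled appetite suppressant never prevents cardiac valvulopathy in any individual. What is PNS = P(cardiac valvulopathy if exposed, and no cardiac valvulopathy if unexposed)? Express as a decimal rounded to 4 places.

PNS ≈ 0.0957

p₁ = P(outcome | exposed) = 1455/4665 = 0.3119
p₀ = P(outcome | unexposed) = 297/1374 = 0.21616
Under exogeneity and monotonicity, PNS = p₁ − p₀.
PNS = 0.3119 − 0.21616 = 0.09574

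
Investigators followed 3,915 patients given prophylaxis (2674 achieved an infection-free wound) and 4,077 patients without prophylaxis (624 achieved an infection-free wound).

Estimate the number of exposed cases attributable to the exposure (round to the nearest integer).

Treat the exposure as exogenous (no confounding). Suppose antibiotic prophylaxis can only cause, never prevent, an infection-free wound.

p₁ = P(outcome | exposed) = 2674/3915 = 0.68301
p₀ = P(outcome | unexposed) = 624/4077 = 0.15305
PN = (p₁ − p₀)/p₁ = (0.68301 − 0.15305) / 0.68301 ≈ 0.77591.
Attributable cases ≈ PN × (exposed cases) = 0.77591 × 2674 ≈ 2074.79.

about 2075 cases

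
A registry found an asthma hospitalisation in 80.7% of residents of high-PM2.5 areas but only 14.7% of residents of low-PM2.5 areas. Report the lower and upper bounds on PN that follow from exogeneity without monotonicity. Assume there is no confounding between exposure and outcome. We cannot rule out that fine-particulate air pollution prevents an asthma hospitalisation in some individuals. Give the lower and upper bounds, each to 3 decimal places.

0.818 ≤ PN ≤ 1.000

p₁ = 0.807, p₀ = 0.147.
Under exogeneity alone the bounds on PN are max{0,(p₁−p₀)/p₁} ≤ PN ≤ min{1,(1−p₀)/p₁}.
  lower = (p₁ − p₀)/p₁ = 0.66 / 0.807 ≈ 0.8178
  upper = min{1, (1 − p₀)/p₁} = 0.853 / 0.807 ≈ 1.0570 → capped at 1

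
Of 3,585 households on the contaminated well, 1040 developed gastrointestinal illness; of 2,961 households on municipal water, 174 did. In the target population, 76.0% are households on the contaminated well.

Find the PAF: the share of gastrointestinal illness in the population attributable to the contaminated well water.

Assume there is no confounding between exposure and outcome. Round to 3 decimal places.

p₁ = P(outcome | exposed) = 1040/3585 = 0.2901
p₀ = P(outcome | unexposed) = 174/2961 = 0.058764
Overall risk P(Y=1) = π·p₁ + (1−π)·p₀ = 0.76×0.2901 + 0.24×0.058764 = 0.23458.
Under exogeneity, PAF = [P(Y=1) − p₀] / P(Y=1).
PAF = (0.23458 − 0.058764) / 0.23458 ≈ 0.7495

PAF ≈ 0.749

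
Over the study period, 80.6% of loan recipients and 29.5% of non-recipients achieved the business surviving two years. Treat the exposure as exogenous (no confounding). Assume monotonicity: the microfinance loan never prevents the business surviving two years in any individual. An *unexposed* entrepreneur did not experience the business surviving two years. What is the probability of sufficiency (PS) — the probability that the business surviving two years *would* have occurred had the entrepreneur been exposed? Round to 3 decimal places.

PS ≈ 0.725

p₁ = 0.806, p₀ = 0.295.
Under exogeneity and monotonicity, PS = (p₁ − p₀) / (1 − p₀).
PS = (0.806 − 0.295) / (1 − 0.295) = 0.511 / 0.705 ≈ 0.7248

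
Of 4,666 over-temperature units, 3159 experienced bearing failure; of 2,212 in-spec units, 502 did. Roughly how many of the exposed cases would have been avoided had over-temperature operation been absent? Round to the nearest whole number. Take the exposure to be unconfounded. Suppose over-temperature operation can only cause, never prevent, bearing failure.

about 2100 cases

p₁ = P(outcome | exposed) = 3159/4666 = 0.67703
p₀ = P(outcome | unexposed) = 502/2212 = 0.22694
PN = (p₁ − p₀)/p₁ = (0.67703 − 0.22694) / 0.67703 ≈ 0.66479.
Attributable cases ≈ PN × (exposed cases) = 0.66479 × 3159 ≈ 2100.08.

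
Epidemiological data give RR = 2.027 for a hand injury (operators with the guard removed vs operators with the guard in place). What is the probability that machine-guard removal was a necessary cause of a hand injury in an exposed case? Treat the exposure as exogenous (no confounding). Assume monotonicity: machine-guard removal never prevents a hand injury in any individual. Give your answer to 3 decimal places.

PN ≈ 0.507

Under exogeneity and monotonicity, PN = (RR − 1) / RR = 1 − 1/RR.
PN = (2.027 − 1) / 2.027 = 1.027 / 2.027 ≈ 0.5067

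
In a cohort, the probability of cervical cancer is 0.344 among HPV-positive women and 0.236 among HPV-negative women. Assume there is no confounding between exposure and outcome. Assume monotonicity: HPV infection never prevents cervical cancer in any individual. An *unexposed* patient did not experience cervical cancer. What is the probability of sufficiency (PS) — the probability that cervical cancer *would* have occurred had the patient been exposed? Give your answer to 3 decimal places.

PS ≈ 0.141

Let p₁ = 0.344, p₀ = 0.236.
Under exogeneity and monotonicity, PS = (p₁ − p₀) / (1 − p₀).
PS = (0.344 − 0.236) / (1 − 0.236) = 0.108 / 0.764 ≈ 0.1414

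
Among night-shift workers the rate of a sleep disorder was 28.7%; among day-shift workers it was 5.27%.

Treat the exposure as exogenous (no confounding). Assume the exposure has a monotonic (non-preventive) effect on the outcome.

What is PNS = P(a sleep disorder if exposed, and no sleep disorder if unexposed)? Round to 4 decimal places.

p₁ = 0.287, p₀ = 0.0527.
Under exogeneity and monotonicity, PNS = p₁ − p₀.
PNS = 0.287 − 0.0527 = 0.2343

PNS ≈ 0.2343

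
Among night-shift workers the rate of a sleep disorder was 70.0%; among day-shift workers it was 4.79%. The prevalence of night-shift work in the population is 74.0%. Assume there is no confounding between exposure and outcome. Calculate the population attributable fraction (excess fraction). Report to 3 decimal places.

PAF ≈ 0.910

p₁ = 0.7, p₀ = 0.0479.
Overall risk P(Y=1) = π·p₁ + (1−π)·p₀ = 0.74×0.7 + 0.26×0.0479 = 0.53045.
Under exogeneity, PAF = [P(Y=1) − p₀] / P(Y=1).
PAF = (0.53045 − 0.0479) / 0.53045 ≈ 0.9097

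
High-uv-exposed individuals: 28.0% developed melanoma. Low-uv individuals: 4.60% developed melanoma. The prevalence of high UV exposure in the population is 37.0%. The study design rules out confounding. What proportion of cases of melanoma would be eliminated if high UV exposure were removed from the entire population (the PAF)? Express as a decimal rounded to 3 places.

PAF ≈ 0.653

p₁ = 0.28, p₀ = 0.046.
Overall risk P(Y=1) = π·p₁ + (1−π)·p₀ = 0.37×0.28 + 0.63×0.046 = 0.13258.
Under exogeneity, PAF = [P(Y=1) − p₀] / P(Y=1).
PAF = (0.13258 − 0.046) / 0.13258 ≈ 0.6530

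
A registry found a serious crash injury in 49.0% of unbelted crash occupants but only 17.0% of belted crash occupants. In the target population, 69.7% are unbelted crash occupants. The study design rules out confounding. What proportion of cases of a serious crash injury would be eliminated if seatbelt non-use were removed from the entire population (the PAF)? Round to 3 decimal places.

p₁ = 0.49, p₀ = 0.17.
Overall risk P(Y=1) = π·p₁ + (1−π)·p₀ = 0.697×0.49 + 0.303×0.17 = 0.39304.
Under exogeneity, PAF = [P(Y=1) − p₀] / P(Y=1).
PAF = (0.39304 − 0.17) / 0.39304 ≈ 0.5675

PAF ≈ 0.567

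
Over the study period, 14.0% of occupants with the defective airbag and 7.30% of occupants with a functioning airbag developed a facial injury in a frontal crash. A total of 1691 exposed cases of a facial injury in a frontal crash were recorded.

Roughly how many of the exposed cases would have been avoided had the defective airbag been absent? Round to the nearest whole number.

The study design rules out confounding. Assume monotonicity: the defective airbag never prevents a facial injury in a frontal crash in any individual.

about 809 cases

p₁ = 0.14, p₀ = 0.073.
PN = (p₁ − p₀)/p₁ = (0.14 − 0.073) / 0.14 ≈ 0.47857.
Attributable cases ≈ PN × (exposed cases) = 0.47857 × 1691 ≈ 809.26.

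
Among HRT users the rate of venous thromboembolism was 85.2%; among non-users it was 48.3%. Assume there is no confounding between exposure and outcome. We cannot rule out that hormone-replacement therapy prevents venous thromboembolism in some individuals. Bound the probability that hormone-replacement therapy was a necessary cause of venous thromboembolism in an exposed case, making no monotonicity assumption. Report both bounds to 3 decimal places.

0.433 ≤ PN ≤ 0.607

p₁ = 0.852, p₀ = 0.483.
Under exogeneity alone the bounds on PN are max{0,(p₁−p₀)/p₁} ≤ PN ≤ min{1,(1−p₀)/p₁}.
  lower = (p₁ − p₀)/p₁ = 0.369 / 0.852 ≈ 0.4331
  upper = min{1, (1 − p₀)/p₁} = 0.517 / 0.852 ≈ 0.6068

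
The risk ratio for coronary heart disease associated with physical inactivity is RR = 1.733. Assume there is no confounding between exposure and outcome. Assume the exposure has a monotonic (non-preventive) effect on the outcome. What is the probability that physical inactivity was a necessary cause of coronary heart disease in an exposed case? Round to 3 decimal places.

Under exogeneity and monotonicity, PN = (RR − 1) / RR = 1 − 1/RR.
PN = (1.733 − 1) / 1.733 = 0.733 / 1.733 ≈ 0.4230

PN ≈ 0.423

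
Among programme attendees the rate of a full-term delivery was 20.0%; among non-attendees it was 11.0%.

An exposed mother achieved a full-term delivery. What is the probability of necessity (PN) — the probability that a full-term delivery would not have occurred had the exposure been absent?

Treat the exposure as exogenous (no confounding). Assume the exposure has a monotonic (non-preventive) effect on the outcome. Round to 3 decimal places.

PN ≈ 0.450

p₁ = 0.2, p₀ = 0.11.
Under exogeneity and monotonicity, PN = (p₁ − p₀) / p₁.
PN = (0.2 − 0.11) / 0.2 = 0.09 / 0.2 ≈ 0.4500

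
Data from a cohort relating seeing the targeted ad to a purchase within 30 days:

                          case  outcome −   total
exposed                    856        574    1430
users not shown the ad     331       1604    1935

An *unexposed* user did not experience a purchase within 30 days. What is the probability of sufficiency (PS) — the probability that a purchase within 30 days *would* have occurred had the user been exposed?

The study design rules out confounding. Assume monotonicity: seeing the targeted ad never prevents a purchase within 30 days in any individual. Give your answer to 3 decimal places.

PS ≈ 0.516

p₁ = P(outcome | exposed) = 856/1430 = 0.5986
p₀ = P(outcome | unexposed) = 331/1935 = 0.17106
Under exogeneity and monotonicity, PS = (p₁ − p₀)/(1 − p₀).
PS = (0.5986 − 0.17106) / 0.82894 ≈ 0.5158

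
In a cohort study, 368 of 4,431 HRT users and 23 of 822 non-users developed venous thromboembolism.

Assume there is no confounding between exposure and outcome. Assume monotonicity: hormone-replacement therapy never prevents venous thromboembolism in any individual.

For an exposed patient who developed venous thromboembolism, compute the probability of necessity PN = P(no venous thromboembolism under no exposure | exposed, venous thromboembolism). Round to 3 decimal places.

PN ≈ 0.663

p₁ = P(outcome | exposed) = 368/4431 = 0.083051
p₀ = P(outcome | unexposed) = 23/822 = 0.027981
Under exogeneity and monotonicity, PN = (p₁ − p₀) / p₁.
PN = (0.083051 − 0.027981) / 0.083051 = 0.055071 / 0.083051 ≈ 0.6631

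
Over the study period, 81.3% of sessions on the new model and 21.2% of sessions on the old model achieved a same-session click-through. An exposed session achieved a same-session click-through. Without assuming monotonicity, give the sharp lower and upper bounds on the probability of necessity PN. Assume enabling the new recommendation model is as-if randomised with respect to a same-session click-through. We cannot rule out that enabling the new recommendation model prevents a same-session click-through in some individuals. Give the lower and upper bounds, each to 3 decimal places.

0.739 ≤ PN ≤ 0.969

p₁ = 0.813, p₀ = 0.212.
Under exogeneity alone the bounds on PN are max{0,(p₁−p₀)/p₁} ≤ PN ≤ min{1,(1−p₀)/p₁}.
  lower = (p₁ − p₀)/p₁ = 0.601 / 0.813 ≈ 0.7392
  upper = min{1, (1 − p₀)/p₁} = 0.788 / 0.813 ≈ 0.9692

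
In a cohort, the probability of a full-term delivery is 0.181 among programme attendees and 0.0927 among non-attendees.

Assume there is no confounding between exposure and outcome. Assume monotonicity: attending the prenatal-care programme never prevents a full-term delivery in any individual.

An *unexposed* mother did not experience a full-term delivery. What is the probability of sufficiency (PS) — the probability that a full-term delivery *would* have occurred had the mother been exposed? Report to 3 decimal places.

PS ≈ 0.097

Let p₁ = 0.181, p₀ = 0.0927.
Under exogeneity and monotonicity, PS = (p₁ − p₀) / (1 − p₀).
PS = (0.181 − 0.0927) / (1 − 0.0927) = 0.0883 / 0.9073 ≈ 0.0973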